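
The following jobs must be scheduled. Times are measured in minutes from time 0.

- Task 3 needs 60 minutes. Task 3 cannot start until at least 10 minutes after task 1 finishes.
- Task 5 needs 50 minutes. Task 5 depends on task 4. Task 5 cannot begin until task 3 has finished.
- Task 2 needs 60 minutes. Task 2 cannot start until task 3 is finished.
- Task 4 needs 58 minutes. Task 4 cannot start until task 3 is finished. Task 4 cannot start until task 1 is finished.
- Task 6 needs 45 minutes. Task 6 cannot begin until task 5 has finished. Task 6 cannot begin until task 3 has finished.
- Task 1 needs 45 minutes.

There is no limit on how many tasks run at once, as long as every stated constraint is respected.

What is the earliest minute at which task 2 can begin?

115

Task 1 has no prerequisites, so it starts at minute 0 and finishes at minute 45.
Task 3 waits on task 1 (finishes minute 45, plus 10-minute gap → minute 55), so it starts at minute 55 and finishes at 55 + 60 = minute 115.
Task 2 waits on task 3 (finishes minute 115), so the earliest it can start is minute 115.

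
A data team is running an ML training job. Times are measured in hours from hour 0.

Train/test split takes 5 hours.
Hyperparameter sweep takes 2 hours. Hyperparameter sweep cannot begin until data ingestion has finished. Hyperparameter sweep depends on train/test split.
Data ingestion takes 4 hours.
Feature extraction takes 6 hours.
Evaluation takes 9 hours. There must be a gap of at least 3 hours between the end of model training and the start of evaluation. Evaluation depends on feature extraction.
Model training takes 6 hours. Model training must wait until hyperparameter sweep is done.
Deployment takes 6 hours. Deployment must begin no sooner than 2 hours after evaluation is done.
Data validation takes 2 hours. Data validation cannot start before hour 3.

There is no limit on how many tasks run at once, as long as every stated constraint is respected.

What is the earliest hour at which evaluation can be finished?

Nothing blocks train/test split, so it runs from hour 0 to hour 5.
Feature extraction can start immediately at hour 0; it finishes at hour 6.
Nothing blocks data ingestion, so it runs from hour 0 to hour 4.
Hyperparameter sweep needs all of data ingestion (finishes hour 4); train/test split (finishes hour 5). That puts its earliest start at hour 5; it finishes at 5 + 2 = hour 7.
Model training waits on hyperparameter sweep (finishes hour 7), so it starts at hour 7 and finishes at 7 + 6 = hour 13.
Evaluation needs all of model training (finishes hour 13, plus 3-hour gap → hour 16); feature extraction (finishes hour 6). That puts its earliest start at hour 16; it finishes at 16 + 9 = hour 25.

25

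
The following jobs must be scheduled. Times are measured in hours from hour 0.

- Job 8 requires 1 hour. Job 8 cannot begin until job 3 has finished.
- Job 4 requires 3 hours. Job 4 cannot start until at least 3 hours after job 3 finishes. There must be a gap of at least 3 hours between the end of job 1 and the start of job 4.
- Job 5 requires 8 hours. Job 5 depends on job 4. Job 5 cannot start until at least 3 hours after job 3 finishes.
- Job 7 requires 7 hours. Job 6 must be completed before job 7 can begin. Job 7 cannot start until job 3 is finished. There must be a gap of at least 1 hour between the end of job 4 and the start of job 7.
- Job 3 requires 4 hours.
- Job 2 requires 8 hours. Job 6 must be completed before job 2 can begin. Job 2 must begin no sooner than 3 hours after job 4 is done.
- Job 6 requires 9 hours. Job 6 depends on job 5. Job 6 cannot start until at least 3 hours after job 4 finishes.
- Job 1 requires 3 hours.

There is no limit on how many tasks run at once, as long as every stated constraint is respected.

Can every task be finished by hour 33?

No

Nothing blocks job 3, so it runs from hour 0 to hour 4.
After job 3 (finishes hour 4), job 8 can start at hour 4 and finishes at hour 5.
Nothing blocks job 1, so it runs from hour 0 to hour 3.
Job 4 cannot start until job 3 (finishes hour 4, plus 3-hour gap → hour 7); job 1 (finishes hour 3, plus 3-hour gap → hour 6). The controlling bound is hour 7, so job 4 finishes at 7 + 3 = hour 10.
Job 5 has to wait for job 4 (finishes hour 10); job 3 (finishes hour 4, plus 3-hour gap → hour 7). The latest of these is hour 10, so job 5 runs hour 10 to 10 + 8 = hour 18.
Job 6 has to wait for job 5 (finishes hour 18); job 4 (finishes hour 10, plus 3-hour gap → hour 13). The latest of these is hour 18, so job 6 runs hour 18 to 18 + 9 = hour 27.
Job 7 cannot start until job 6 (finishes hour 27); job 3 (finishes hour 4); job 4 (finishes hour 10, plus 1-hour gap → hour 11). The controlling bound is hour 27, so job 7 finishes at 27 + 7 = hour 34.
Job 2 has to wait for job 6 (finishes hour 27); job 4 (finishes hour 10, plus 3-hour gap → hour 13). The latest of these is hour 27, so job 2 runs hour 27 to 27 + 8 = hour 35.
The earliest everything can be done is hour 35, which is after the deadline of 33, so it is not possible.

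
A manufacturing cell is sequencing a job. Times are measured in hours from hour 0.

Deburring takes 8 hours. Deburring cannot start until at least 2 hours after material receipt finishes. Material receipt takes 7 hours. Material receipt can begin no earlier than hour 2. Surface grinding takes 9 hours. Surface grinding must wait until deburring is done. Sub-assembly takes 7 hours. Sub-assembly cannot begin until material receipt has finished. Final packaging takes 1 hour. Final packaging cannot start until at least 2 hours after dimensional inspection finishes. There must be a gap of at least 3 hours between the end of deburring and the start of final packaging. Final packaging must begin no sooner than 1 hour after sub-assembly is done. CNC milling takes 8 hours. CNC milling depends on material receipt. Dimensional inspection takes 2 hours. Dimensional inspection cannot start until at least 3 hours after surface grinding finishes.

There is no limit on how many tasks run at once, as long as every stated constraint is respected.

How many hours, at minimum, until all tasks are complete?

36

Material receipt waits on its own release at hour 2, so it starts at hour 2 and finishes at 2 + 7 = hour 9.
After material receipt (finishes hour 9), sub-assembly can start at hour 9 and finishes at hour 16.
After material receipt (finishes hour 9), CNC milling can start at hour 9 and finishes at hour 17.
Deburring cannot begin until material receipt (finishes hour 9, plus 2-hour gap → hour 11). It runs from hour 11 to 11 + 8 = hour 19.
Surface grinding cannot begin until deburring (finishes hour 19). It runs from hour 19 to 19 + 9 = hour 28.
Dimensional inspection cannot begin until surface grinding (finishes hour 28, plus 3-hour gap → hour 31). It runs from hour 31 to 31 + 2 = hour 33.
Final packaging cannot start until dimensional inspection (finishes hour 33, plus 2-hour gap → hour 35); deburring (finishes hour 19, plus 3-hour gap → hour 22); sub-assembly (finishes hour 16, plus 1-hour gap → hour 17). The controlling bound is hour 35, so final packaging finishes at 35 + 1 = hour 36.
All tasks are finished once the last one completes. Finish times: Material receipt at 9, Deburring at 19, CNC milling at 17, Surface grinding at 28, Dimensional inspection at 33, Sub-assembly at 16, Final packaging at 36. The latest is hour 36.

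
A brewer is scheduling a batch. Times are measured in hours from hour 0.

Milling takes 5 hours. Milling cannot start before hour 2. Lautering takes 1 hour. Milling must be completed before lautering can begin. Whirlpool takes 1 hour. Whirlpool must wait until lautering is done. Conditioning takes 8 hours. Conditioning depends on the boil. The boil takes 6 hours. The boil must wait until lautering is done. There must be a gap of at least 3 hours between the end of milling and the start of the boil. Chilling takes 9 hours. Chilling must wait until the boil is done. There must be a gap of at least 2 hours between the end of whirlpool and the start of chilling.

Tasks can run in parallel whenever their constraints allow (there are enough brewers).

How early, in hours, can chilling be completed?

25

After its own release at hour 2, milling can start at hour 2 and finishes at hour 7.
Lautering waits on milling (finishes hour 7), so it starts at hour 7 and finishes at 7 + 1 = hour 8.
Whirlpool cannot begin until lautering (finishes hour 8). It runs from hour 8 to 8 + 1 = hour 9.
The boil needs all of lautering (finishes hour 8); milling (finishes hour 7, plus 3-hour gap → hour 10). That puts its earliest start at hour 10; it finishes at 10 + 6 = hour 16.
Chilling needs all of the boil (finishes hour 16); whirlpool (finishes hour 9, plus 2-hour gap → hour 11). That puts its earliest start at hour 16; it finishes at 16 + 9 = hour 25.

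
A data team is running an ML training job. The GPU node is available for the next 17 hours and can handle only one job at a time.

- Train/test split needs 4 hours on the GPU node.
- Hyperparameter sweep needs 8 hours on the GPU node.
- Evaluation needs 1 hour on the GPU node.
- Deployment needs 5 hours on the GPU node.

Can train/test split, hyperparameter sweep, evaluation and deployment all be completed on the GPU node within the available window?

Running back to back, the jobs need 4 + 8 + 1 + 5 = 18 hours on the GPU node.
Since 18 > 17, they cannot all fit.

No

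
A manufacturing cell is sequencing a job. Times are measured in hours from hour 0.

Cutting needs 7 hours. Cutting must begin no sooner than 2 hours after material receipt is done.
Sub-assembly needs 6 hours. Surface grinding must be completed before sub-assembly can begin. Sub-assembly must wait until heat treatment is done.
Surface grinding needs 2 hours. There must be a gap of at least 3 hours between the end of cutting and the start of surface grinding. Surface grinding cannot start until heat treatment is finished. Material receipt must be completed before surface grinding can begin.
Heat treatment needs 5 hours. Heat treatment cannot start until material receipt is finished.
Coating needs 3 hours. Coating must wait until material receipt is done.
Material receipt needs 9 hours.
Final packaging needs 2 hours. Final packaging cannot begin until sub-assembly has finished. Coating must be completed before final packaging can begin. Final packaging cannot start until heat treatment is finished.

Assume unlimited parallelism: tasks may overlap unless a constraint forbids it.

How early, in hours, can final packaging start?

29

Material receipt has no prerequisites, so it starts at hour 0 and finishes at hour 9.
Coating waits on material receipt (finishes hour 9), so it starts at hour 9 and finishes at 9 + 3 = hour 12.
Heat treatment waits on material receipt (finishes hour 9), so it starts at hour 9 and finishes at 9 + 5 = hour 14.
After material receipt (finishes hour 9, plus 2-hour gap → hour 11), cutting can start at hour 11 and finishes at hour 18.
Surface grinding needs all of cutting (finishes hour 18, plus 3-hour gap → hour 21); heat treatment (finishes hour 14); material receipt (finishes hour 9). That puts its earliest start at hour 21; it finishes at 21 + 2 = hour 23.
Sub-assembly has to wait for surface grinding (finishes hour 23); heat treatment (finishes hour 14). The latest of these is hour 23, so sub-assembly runs hour 23 to 23 + 6 = hour 29.
Final packaging waits on sub-assembly (finishes hour 29); coating (finishes hour 12); heat treatment (finishes hour 14). The latest of these is hour 29, which is the earliest final packaging can start.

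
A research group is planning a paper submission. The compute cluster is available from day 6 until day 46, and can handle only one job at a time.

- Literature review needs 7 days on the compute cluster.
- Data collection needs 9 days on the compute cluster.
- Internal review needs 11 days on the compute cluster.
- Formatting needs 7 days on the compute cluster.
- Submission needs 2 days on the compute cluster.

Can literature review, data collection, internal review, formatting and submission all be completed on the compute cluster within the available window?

The compute cluster window is 46 − 6 = 40 days.
Running back to back, the jobs need 7 + 9 + 11 + 7 + 2 = 36 days on the compute cluster.
Since 36 ≤ 40, they fit within the window.

Yes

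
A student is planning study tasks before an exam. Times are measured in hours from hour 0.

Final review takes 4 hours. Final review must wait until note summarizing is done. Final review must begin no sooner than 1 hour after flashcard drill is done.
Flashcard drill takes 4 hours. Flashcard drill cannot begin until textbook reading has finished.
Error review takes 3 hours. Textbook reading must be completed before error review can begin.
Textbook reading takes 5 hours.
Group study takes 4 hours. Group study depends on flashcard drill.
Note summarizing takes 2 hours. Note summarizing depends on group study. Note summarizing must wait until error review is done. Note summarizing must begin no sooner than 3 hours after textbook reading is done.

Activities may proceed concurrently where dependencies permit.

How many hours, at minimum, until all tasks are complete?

Nothing blocks textbook reading, so it runs from hour 0 to hour 5.
Error review waits on textbook reading (finishes hour 5), so it starts at hour 5 and finishes at 5 + 3 = hour 8.
Flashcard drill waits on textbook reading (finishes hour 5), so it starts at hour 5 and finishes at 5 + 4 = hour 9.
Group study cannot begin until flashcard drill (finishes hour 9). It runs from hour 9 to 9 + 4 = hour 13.
Note summarizing cannot start until group study (finishes hour 13); error review (finishes hour 8); textbook reading (finishes hour 5, plus 3-hour gap → hour 8). The controlling bound is hour 13, so note summarizing finishes at 13 + 2 = hour 15.
Final review has to wait for note summarizing (finishes hour 15); flashcard drill (finishes hour 9, plus 1-hour gap → hour 10). The latest of these is hour 15, so final review runs hour 15 to 15 + 4 = hour 19.
All tasks are finished once the last one completes. Finish times: Textbook reading at 5, Flashcard drill at 9, Error review at 8, Group study at 13, Note summarizing at 15, Final review at 19. The latest is hour 19.

19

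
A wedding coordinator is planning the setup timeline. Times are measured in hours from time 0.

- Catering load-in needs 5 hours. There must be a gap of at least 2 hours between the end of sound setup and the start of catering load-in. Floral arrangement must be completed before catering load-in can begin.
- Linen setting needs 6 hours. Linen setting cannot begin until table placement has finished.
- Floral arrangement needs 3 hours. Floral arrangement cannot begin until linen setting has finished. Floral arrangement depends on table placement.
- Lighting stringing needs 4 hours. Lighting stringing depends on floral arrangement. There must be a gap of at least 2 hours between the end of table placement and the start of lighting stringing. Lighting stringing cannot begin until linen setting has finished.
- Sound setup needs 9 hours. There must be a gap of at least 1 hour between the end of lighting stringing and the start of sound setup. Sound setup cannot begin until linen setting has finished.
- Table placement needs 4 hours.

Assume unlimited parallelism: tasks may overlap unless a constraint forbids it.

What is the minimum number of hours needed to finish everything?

34

Table placement can start immediately at hour 0; it finishes at hour 4.
Linen setting cannot begin until table placement (finishes hour 4). It runs from hour 4 to 4 + 6 = hour 10.
Floral arrangement needs all of linen setting (finishes hour 10); table placement (finishes hour 4). That puts its earliest start at hour 10; it finishes at 10 + 3 = hour 13.
Lighting stringing needs all of floral arrangement (finishes hour 13); table placement (finishes hour 4, plus 2-hour gap → hour 6); linen setting (finishes hour 10). That puts its earliest start at hour 13; it finishes at 13 + 4 = hour 17.
Sound setup needs all of lighting stringing (finishes hour 17, plus 1-hour gap → hour 18); linen setting (finishes hour 10). That puts its earliest start at hour 18; it finishes at 18 + 9 = hour 27.
Catering load-in needs all of sound setup (finishes hour 27, plus 2-hour gap → hour 29); floral arrangement (finishes hour 13). That puts its earliest start at hour 29; it finishes at 29 + 5 = hour 34.
All tasks are finished once the last one completes. Finish times: Table placement at 4, Linen setting at 10, Floral arrangement at 13, Lighting stringing at 17, Sound setup at 27, Catering load-in at 34. The latest is hour 34.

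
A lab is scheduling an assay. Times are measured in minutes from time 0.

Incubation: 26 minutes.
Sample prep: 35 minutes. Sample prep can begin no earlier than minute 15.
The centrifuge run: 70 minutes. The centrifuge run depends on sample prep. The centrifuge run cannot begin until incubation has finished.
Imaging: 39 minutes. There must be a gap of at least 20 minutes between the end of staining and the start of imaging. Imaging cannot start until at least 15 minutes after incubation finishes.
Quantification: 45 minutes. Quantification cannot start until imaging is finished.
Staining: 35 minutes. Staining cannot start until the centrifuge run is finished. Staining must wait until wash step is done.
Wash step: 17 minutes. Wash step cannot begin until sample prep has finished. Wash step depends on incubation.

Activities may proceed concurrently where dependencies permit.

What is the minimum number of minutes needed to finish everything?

259

Incubation has no prerequisites, so it starts at minute 0 and finishes at minute 26.
After its own release at minute 15, sample prep can start at minute 15 and finishes at minute 50.
Wash step needs all of sample prep (finishes minute 50); incubation (finishes minute 26). That puts its earliest start at minute 50; it finishes at 50 + 17 = minute 67.
The centrifuge run cannot start until sample prep (finishes minute 50); incubation (finishes minute 26). The controlling bound is minute 50, so the centrifuge run finishes at 50 + 70 = minute 120.
Staining needs all of the centrifuge run (finishes minute 120); wash step (finishes minute 67). That puts its earliest start at minute 120; it finishes at 120 + 35 = minute 155.
Imaging needs all of staining (finishes minute 155, plus 20-minute gap → minute 175); incubation (finishes minute 26, plus 15-minute gap → minute 41). That puts its earliest start at minute 175; it finishes at 175 + 39 = minute 214.
After imaging (finishes minute 214), quantification can start at minute 214 and finishes at minute 259.
All tasks are finished once the last one completes. Finish times: Sample prep at 50, Incubation at 26, The centrifuge run at 120, Wash step at 67, Staining at 155, Imaging at 214, Quantification at 259. The latest is minute 259.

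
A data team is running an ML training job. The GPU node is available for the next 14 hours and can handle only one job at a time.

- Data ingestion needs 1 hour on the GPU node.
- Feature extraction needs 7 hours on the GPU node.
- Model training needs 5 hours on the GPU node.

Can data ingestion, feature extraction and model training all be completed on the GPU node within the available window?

Running back to back, the jobs need 1 + 7 + 5 = 13 hours on the GPU node.
Since 13 ≤ 14, they fit within the window.

Yes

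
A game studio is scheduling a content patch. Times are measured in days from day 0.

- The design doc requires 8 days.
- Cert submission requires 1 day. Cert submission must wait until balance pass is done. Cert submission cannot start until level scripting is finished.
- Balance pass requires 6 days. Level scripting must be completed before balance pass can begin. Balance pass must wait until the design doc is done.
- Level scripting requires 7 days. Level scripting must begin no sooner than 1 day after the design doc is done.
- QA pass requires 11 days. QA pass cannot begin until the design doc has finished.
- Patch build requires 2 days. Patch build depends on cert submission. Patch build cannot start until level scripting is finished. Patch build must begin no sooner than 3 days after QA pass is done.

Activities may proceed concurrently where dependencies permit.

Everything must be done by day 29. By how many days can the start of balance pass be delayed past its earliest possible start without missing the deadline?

4

The design doc can start immediately at day 0; it finishes at day 8.
Level scripting cannot begin until the design doc (finishes day 8, plus 1-day gap → day 9). It runs from day 9 to 9 + 7 = day 16.
For balance pass: level scripting (finishes day 16); the design doc (finishes day 8). Taking the maximum gives a start of day 16, and it finishes at 16 + 6 = day 22.

Working backward from the deadline:
Patch build has no dependents, so it just needs to finish by day 29. Starting by 29 − 2 = day 27 achieves that.
Cert submission must finish before patch build (must start by day 27). With a 1-day duration, cert submission must start by 27 − 1 = day 26.
Balance pass must finish before cert submission (must start by day 26). With a 6-day duration, balance pass must start by 26 − 6 = day 20.
So balance pass can start as early as day 16 and as late as day 20, giving 20 − 16 = 4 days of slack.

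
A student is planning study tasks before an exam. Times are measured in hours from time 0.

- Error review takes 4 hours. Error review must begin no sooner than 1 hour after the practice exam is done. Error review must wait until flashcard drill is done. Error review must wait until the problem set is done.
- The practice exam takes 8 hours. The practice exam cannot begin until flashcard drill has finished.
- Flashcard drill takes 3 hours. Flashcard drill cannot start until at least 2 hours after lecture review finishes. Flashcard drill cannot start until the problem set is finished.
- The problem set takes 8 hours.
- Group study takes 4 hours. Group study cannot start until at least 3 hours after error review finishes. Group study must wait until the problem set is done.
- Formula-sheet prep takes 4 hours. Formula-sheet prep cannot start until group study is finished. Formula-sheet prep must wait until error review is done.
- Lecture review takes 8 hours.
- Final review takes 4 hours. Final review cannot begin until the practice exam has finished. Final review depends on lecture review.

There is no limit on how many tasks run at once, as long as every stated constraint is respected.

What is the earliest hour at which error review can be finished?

The problem set has no prerequisites, so it starts at hour 0 and finishes at hour 8.
Lecture review has no prerequisites, so it starts at hour 0 and finishes at hour 8.
Flashcard drill needs all of lecture review (finishes hour 8, plus 2-hour gap → hour 10); the problem set (finishes hour 8). That puts its earliest start at hour 10; it finishes at 10 + 3 = hour 13.
The practice exam cannot begin until flashcard drill (finishes hour 13). It runs from hour 13 to 13 + 8 = hour 21.
Error review cannot start until the practice exam (finishes hour 21, plus 1-hour gap → hour 22); flashcard drill (finishes hour 13); the problem set (finishes hour 8). The controlling bound is hour 22, so error review finishes at 22 + 4 = hour 26.

26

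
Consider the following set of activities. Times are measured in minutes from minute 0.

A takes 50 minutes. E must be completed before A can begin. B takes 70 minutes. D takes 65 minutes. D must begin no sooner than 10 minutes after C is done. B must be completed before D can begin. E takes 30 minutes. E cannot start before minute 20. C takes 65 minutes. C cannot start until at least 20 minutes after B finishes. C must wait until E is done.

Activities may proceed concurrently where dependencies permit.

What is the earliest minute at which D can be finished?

230

After its own release at minute 20, E can start at minute 20 and finishes at minute 50.
B can start immediately at minute 0; it finishes at minute 70.
C has to wait for B (finishes minute 70, plus 20-minute gap → minute 90); E (finishes minute 50). The latest of these is minute 90, so C runs minute 90 to 90 + 65 = minute 155.
For D: C (finishes minute 155, plus 10-minute gap → minute 165); B (finishes minute 70). Taking the maximum gives a start of minute 165, and it finishes at 165 + 65 = minute 230.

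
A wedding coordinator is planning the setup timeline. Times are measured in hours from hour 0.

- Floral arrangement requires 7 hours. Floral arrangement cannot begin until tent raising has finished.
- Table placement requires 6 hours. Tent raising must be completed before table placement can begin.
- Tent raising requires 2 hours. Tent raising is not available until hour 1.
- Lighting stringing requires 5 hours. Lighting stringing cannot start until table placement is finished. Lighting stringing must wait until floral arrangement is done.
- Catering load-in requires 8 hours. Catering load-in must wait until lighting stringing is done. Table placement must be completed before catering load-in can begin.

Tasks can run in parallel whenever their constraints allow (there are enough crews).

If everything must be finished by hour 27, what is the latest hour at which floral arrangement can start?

Catering load-in has no dependents, so it just needs to finish by hour 27. Starting by 27 − 8 = hour 19 achieves that.
Lighting stringing feeds into catering load-in (must start by hour 19); so lighting stringing must finish by hour 19 and therefore start by hour 14.
Floral arrangement feeds into lighting stringing (must start by hour 14); so floral arrangement must finish by hour 14 and therefore start by hour 7.

7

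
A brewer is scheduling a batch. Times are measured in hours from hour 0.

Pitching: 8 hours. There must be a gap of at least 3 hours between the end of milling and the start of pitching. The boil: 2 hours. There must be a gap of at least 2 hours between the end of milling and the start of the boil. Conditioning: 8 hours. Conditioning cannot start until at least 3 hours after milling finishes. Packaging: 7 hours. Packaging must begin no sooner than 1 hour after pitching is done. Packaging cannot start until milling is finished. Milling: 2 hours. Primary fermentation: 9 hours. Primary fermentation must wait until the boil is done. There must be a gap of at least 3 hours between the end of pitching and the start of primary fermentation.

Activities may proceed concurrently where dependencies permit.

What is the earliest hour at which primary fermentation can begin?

Milling has no prerequisites, so it starts at hour 0 and finishes at hour 2.
Pitching waits on milling (finishes hour 2, plus 3-hour gap → hour 5), so it starts at hour 5 and finishes at 5 + 8 = hour 13.
After milling (finishes hour 2, plus 2-hour gap → hour 4), the boil can start at hour 4 and finishes at hour 6.
Primary fermentation waits on the boil (finishes hour 6); pitching (finishes hour 13, plus 3-hour gap → hour 16). The latest of these is hour 16, which is the earliest primary fermentation can start.

16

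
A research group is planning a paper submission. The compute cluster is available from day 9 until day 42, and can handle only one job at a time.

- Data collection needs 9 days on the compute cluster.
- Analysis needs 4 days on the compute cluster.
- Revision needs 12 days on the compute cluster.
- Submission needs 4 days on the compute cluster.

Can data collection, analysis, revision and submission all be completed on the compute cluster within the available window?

The compute cluster window is 42 − 9 = 33 days.
Running back to back, the jobs need 9 + 4 + 12 + 4 = 29 days on the compute cluster.
Since 29 ≤ 33, they fit within the window.

Yes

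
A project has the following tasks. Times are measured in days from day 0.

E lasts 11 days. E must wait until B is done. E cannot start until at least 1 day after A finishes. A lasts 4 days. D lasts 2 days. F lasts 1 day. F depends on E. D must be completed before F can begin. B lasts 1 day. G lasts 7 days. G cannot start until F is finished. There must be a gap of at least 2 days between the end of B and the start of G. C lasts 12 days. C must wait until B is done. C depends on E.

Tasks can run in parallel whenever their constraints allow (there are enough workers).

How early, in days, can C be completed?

28

B has no prerequisites, so it starts at day 0 and finishes at day 1.
A has no prerequisites, so it starts at day 0 and finishes at day 4.
For E: B (finishes day 1); A (finishes day 4, plus 1-day gap → day 5). Taking the maximum gives a start of day 5, and it finishes at 5 + 11 = day 16.
For C: B (finishes day 1); E (finishes day 16). Taking the maximum gives a start of day 16, and it finishes at 16 + 12 = day 28.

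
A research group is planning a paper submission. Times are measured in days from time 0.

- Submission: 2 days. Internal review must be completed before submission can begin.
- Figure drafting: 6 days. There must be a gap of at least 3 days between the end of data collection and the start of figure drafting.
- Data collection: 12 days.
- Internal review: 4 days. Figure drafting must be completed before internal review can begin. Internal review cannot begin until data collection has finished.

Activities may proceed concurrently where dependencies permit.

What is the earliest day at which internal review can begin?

21

Data collection has no prerequisites, so it starts at day 0 and finishes at day 12.
Figure drafting waits on data collection (finishes day 12, plus 3-day gap → day 15), so it starts at day 15 and finishes at 15 + 6 = day 21.
Internal review waits on figure drafting (finishes day 21); data collection (finishes day 12). The latest of these is day 21, which is the earliest internal review can start.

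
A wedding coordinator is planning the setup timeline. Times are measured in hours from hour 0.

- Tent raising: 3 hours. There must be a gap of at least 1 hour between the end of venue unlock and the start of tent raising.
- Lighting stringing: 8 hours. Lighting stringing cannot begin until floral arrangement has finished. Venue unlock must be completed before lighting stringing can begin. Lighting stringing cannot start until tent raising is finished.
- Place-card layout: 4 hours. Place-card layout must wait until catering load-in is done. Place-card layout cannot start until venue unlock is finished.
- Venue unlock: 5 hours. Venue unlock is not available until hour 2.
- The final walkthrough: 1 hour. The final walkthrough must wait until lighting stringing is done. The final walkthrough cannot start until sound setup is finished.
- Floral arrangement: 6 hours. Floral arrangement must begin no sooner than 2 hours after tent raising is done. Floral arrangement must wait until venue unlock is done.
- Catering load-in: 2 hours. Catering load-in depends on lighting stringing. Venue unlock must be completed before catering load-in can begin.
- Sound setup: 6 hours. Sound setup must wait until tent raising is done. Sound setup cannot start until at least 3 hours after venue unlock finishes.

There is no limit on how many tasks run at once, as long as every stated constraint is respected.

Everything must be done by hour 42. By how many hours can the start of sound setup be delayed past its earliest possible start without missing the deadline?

Venue unlock cannot begin until its own release at hour 2. It runs from hour 2 to 2 + 5 = hour 7.
Tent raising cannot begin until venue unlock (finishes hour 7, plus 1-hour gap → hour 8). It runs from hour 8 to 8 + 3 = hour 11.
Sound setup needs all of tent raising (finishes hour 11); venue unlock (finishes hour 7, plus 3-hour gap → hour 10). That puts its earliest start at hour 11; it finishes at 11 + 6 = hour 17.

Working backward from the deadline:
The final walkthrough must finish by hour 42; it takes 1 hour, so it must start by 42 − 1 = hour 41.
Sound setup has to be done before the final walkthrough (must start by hour 41). That means finishing by hour 41, i.e. starting by 41 − 6 = hour 35.
So sound setup can start as early as hour 11 and as late as hour 35, giving 35 − 11 = 24 hours of slack.

24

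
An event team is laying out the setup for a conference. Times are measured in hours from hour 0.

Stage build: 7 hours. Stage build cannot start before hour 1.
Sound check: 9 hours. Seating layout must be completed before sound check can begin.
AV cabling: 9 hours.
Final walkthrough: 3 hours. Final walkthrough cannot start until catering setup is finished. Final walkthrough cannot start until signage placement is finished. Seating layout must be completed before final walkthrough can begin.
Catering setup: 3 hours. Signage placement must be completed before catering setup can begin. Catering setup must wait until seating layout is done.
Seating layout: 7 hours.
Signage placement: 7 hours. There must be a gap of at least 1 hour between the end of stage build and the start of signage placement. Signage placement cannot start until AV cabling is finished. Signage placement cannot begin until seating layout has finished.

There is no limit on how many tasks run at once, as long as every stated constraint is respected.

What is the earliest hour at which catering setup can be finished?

Nothing blocks seating layout, so it runs from hour 0 to hour 7.
Nothing blocks AV cabling, so it runs from hour 0 to hour 9.
After its own release at hour 1, stage build can start at hour 1 and finishes at hour 8.
Signage placement needs all of stage build (finishes hour 8, plus 1-hour gap → hour 9); AV cabling (finishes hour 9); seating layout (finishes hour 7). That puts its earliest start at hour 9; it finishes at 9 + 7 = hour 16.
For catering setup: signage placement (finishes hour 16); seating layout (finishes hour 7). Taking the maximum gives a start of hour 16, and it finishes at 16 + 3 = hour 19.

19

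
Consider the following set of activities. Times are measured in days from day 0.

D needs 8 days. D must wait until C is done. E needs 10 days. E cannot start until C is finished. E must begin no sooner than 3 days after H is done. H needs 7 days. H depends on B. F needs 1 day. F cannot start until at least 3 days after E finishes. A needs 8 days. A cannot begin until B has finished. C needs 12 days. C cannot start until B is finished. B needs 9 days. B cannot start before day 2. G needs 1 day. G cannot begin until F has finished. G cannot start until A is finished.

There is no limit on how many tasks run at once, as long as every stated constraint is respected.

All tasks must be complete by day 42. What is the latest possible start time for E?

27

G must finish by day 42; it takes 1 day, so it must start by 42 − 1 = day 41.
F feeds into G (must start by day 41); so F must finish by day 41 and therefore start by day 40.
Since F (must start by day 40, minus 3-day gap → day 37) depends on it, E must finish by day 37. Backing off its 10-day duration gives a latest start of day 27.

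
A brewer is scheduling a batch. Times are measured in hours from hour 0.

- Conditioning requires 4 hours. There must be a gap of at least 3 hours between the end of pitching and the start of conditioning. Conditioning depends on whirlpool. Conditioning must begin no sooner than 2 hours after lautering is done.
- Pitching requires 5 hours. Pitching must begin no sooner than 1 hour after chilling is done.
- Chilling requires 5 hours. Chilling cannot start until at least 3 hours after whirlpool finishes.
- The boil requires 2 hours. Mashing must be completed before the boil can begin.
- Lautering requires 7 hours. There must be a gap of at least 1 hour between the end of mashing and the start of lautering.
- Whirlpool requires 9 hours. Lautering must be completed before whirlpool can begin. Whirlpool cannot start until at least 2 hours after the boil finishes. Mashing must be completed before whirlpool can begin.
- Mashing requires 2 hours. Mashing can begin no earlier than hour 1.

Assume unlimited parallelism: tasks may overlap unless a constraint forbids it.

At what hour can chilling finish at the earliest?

Mashing waits on its own release at hour 1, so it starts at hour 1 and finishes at 1 + 2 = hour 3.
The boil waits on mashing (finishes hour 3), so it starts at hour 3 and finishes at 3 + 2 = hour 5.
Lautering waits on mashing (finishes hour 3, plus 1-hour gap → hour 4), so it starts at hour 4 and finishes at 4 + 7 = hour 11.
Whirlpool cannot start until lautering (finishes hour 11); the boil (finishes hour 5, plus 2-hour gap → hour 7); mashing (finishes hour 3). The controlling bound is hour 11, so whirlpool finishes at 11 + 9 = hour 20.
Chilling cannot begin until whirlpool (finishes hour 20, plus 3-hour gap → hour 23). It runs from hour 23 to 23 + 5 = hour 28.

28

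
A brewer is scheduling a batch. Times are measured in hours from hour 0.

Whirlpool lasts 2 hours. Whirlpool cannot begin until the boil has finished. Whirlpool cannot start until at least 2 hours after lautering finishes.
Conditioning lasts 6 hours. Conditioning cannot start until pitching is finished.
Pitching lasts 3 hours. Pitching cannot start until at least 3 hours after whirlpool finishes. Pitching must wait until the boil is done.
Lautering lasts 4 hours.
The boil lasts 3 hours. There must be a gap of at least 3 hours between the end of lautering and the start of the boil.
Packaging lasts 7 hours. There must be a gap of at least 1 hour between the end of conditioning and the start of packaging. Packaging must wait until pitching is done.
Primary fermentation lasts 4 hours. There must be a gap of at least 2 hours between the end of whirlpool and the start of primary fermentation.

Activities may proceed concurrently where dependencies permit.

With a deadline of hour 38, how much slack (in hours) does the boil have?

6

Lautering has no prerequisites, so it starts at hour 0 and finishes at hour 4.
The boil waits on lautering (finishes hour 4, plus 3-hour gap → hour 7), so it starts at hour 7 and finishes at 7 + 3 = hour 10.

Working backward from the deadline:
Packaging has no dependents, so it just needs to finish by hour 38. Starting by 38 − 7 = hour 31 achieves that.
Conditioning must finish before packaging (must start by hour 31, minus 1-hour gap → hour 30). With a 6-hour duration, conditioning must start by 30 − 6 = hour 24.
Pitching must finish in time for conditioning (must start by hour 24); packaging (must start by hour 31). The tightest is hour 24, so pitching must start by 24 − 3 = hour 21.
Primary fermentation must finish by hour 38; it takes 4 hours, so it must start by 38 − 4 = hour 34.
Whirlpool feeds pitching (must start by hour 21, minus 3-hour gap → hour 18); primary fermentation (must start by hour 34, minus 2-hour gap → hour 32). Taking the minimum, whirlpool must finish by hour 18 and start by 18 − 2 = hour 16.
The boil must finish in time for whirlpool (must start by hour 16); pitching (must start by hour 21). The tightest is hour 16, so the boil must start by 16 − 3 = hour 13.
So the boil can start as early as hour 7 and as late as hour 13, giving 13 − 7 = 6 hours of slack.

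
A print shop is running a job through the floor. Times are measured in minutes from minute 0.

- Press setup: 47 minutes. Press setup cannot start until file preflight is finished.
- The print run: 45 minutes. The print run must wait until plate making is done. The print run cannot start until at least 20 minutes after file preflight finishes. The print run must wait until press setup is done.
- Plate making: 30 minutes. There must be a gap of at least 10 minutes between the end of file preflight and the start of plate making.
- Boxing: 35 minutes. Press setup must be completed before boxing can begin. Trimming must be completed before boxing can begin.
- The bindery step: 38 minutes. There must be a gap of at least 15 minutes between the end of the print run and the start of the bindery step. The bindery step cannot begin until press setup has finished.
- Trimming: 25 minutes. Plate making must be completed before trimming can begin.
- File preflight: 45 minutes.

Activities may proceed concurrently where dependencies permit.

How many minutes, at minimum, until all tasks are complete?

Nothing blocks file preflight, so it runs from minute 0 to minute 45.
Press setup cannot begin until file preflight (finishes minute 45). It runs from minute 45 to 45 + 47 = minute 92.
Plate making waits on file preflight (finishes minute 45, plus 10-minute gap → minute 55), so it starts at minute 55 and finishes at 55 + 30 = minute 85.
Trimming cannot begin until plate making (finishes minute 85). It runs from minute 85 to 85 + 25 = minute 110.
Boxing cannot start until press setup (finishes minute 92); trimming (finishes minute 110). The controlling bound is minute 110, so boxing finishes at 110 + 35 = minute 145.
The print run has to wait for plate making (finishes minute 85); file preflight (finishes minute 45, plus 20-minute gap → minute 65); press setup (finishes minute 92). The latest of these is minute 92, so the print run runs minute 92 to 92 + 45 = minute 137.
The bindery step cannot start until the print run (finishes minute 137, plus 15-minute gap → minute 152); press setup (finishes minute 92). The controlling bound is minute 152, so the bindery step finishes at 152 + 38 = minute 190.
All tasks are finished once the last one completes. Finish times: File preflight at 45, Plate making at 85, Press setup at 92, The print run at 137, Trimming at 110, The bindery step at 190, Boxing at 145. The latest is minute 190.

190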